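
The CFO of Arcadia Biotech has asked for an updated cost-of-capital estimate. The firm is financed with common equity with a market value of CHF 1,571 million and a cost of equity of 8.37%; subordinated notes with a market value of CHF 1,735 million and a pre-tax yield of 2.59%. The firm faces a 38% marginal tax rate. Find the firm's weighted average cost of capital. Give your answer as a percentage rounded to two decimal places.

Total capital V = 1571 + 1735 = 3306.
Equity: weight = 1571/3306 = 0.4752; cost = 8.37%.
Subordinated notes: weight = 1735/3306 = 0.5248; after-tax cost = 2.59% × (1 − 38%) = 1.6058%.
WACC = 0.4752 × 8.3700% + 0.5248 × 1.6058% = 4.8201%.

4.82%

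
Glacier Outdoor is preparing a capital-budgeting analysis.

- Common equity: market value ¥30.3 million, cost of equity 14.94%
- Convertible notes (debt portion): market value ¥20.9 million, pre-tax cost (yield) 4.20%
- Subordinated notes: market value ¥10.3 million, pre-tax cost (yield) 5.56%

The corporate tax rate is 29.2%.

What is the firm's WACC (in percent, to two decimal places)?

9.03%

Total capital V = 30.3 + 20.9 + 10.3 = 61.5.
Equity: weight = 30.3/61.5 = 0.4927; cost = 14.94%.
Convertible notes (debt portion): weight = 20.9/61.5 = 0.3398; after-tax cost = 4.2% × (1 − 29.2%) = 2.9736%.
Subordinated notes: weight = 10.3/61.5 = 0.1675; after-tax cost = 5.56% × (1 − 29.2%) = 3.9365%.
WACC = 0.4927 × 14.9400% + 0.3398 × 2.9736% + 0.1675 × 3.9365% = 9.0305%.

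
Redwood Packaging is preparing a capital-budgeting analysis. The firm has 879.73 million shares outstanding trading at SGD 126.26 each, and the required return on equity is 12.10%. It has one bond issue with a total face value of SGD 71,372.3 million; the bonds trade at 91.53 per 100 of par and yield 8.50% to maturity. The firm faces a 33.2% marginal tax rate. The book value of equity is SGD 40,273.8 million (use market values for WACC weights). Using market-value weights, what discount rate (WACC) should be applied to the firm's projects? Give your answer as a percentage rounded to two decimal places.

Market value of equity E = 126.26 × 879.73m = 111074.7098m. Market value of debt D = 71372.3m × 91.53/100 = 65327.06619m.
Total capital V = 111074.7098 + 65327.06619 = 176401.77599.
Equity: weight = 111074.7098/176401.77599 = 0.6297; cost = 12.1%.
Bonds outstanding: weight = 65327.06619/176401.77599 = 0.3703; after-tax cost = 8.5% × (1 − 33.2%) = 5.6780%.
WACC = 0.6297 × 12.1000% + 0.3703 × 5.6780% = 9.7217%.

9.72%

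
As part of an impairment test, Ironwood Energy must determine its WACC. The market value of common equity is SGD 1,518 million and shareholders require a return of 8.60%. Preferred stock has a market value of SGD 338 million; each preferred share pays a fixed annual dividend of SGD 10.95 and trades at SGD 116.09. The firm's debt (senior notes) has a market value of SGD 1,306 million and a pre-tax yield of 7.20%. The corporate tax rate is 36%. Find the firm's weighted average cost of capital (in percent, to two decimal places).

Cost of preferred: Rp = 10.95 / 116.09 = 9.4323%.
Total capital V = 1518 + 338 + 1306 = 3162.
Equity: weight = 1518/3162 = 0.4801; cost = 8.6%.
Preferred: weight = 338/3162 = 0.1069; cost = 9.4323%.
Senior notes: weight = 1306/3162 = 0.4130; after-tax cost = 7.2% × (1 − 36%) = 4.6080%.
WACC = 0.4801 × 8.6000% + 0.1069 × 9.4323% + 0.4130 × 4.6080% = 7.0402%.

7.04%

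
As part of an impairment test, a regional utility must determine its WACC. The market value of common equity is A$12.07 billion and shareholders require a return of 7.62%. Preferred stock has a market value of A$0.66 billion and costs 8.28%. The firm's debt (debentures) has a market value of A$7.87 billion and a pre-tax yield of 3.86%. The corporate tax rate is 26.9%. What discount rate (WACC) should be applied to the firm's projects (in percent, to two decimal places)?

Total capital V = 12.07 + 0.66 + 7.87 = 20.6.
Equity: weight = 12.07/20.6 = 0.5859; cost = 7.62%.
Preferred: weight = 0.66/20.6 = 0.0320; cost = 8.28%.
Debentures: weight = 7.87/20.6 = 0.3820; after-tax cost = 3.86% × (1 − 26.9%) = 2.8217%.
WACC = 0.5859 × 7.6200% + 0.0320 × 8.2800% + 0.3820 × 2.8217% = 5.8080%.

5.81%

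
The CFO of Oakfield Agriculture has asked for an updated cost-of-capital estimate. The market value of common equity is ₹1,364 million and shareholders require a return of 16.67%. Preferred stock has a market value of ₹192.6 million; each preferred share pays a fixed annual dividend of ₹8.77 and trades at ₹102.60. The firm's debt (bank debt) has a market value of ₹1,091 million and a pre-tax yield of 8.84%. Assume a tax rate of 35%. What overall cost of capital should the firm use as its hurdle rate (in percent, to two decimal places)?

11.58%

Cost of preferred: Rp = 8.77 / 102.6 = 8.5478%.
Total capital V = 1364 + 192.6 + 1091 = 2647.6.
Equity: weight = 1364/2647.6 = 0.5152; cost = 16.67%.
Preferred: weight = 192.6/2647.6 = 0.0727; cost = 8.5478%.
Bank debt: weight = 1091/2647.6 = 0.4121; after-tax cost = 8.84% × (1 − 35%) = 5.7460%.
WACC = 0.5152 × 16.6700% + 0.0727 × 8.5478% + 0.4121 × 5.7460% = 11.5777%.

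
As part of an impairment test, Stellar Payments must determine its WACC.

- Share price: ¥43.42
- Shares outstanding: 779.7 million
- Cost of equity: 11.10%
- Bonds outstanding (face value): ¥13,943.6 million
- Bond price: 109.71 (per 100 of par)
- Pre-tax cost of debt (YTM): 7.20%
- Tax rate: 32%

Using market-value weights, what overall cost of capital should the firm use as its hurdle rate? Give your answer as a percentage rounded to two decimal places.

9.17%

Market value of equity E = 43.42 × 779.7m = 33854.574m. Market value of debt D = 13943.6m × 109.71/100 = 15297.52356m.
Total capital V = 33854.574 + 15297.52356 = 49152.09756.
Equity: weight = 33854.574/49152.09756 = 0.6888; cost = 11.1%.
Bonds outstanding: weight = 15297.52356/49152.09756 = 0.3112; after-tax cost = 7.2% × (1 − 32%) = 4.8960%.
WACC = 0.6888 × 11.1000% + 0.3112 × 4.8960% = 9.1691%.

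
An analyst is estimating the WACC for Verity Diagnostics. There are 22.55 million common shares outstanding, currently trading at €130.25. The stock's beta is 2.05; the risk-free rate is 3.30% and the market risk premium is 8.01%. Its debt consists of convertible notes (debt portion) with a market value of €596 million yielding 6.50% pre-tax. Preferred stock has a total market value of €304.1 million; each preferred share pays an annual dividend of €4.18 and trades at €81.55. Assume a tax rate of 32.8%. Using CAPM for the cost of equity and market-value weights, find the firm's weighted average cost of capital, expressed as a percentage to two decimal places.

16.18%

Cost of equity via CAPM: Re = 3.3% + 2.05 × 8.01% = 19.7205%.
Cost of preferred: Rp = 4.18 / 81.55 = 5.1257%.
Market value of equity E = 130.25 × 22.55m = 2937.1375m.
Total capital V = 2937.1375 + 304.1 + 596 = 3837.2375.
Equity: weight = 2937.1375/3837.2375 = 0.7654; cost = 19.7205%.
Preferred: weight = 304.1/3837.2375 = 0.0792; cost = 5.1257%.
Convertible notes (debt portion): weight = 596/3837.2375 = 0.1553; after-tax cost = 6.5% × (1 − 32.8%) = 4.3680%.
WACC = 0.7654 × 19.7205% + 0.0792 × 5.1257% + 0.1553 × 4.3680% = 16.1793%.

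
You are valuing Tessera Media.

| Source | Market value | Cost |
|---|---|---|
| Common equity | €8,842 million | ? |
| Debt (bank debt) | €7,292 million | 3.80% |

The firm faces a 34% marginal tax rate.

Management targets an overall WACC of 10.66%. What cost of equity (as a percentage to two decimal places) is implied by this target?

17.38%

Total capital V = 8842 + 7292 = 16134.
Equity weight = 8842/16134 = 0.5480.
Bank debt weight = 7292/16134 = 0.4520.
Debt contribution = 0.4520 × 3.8% × (1 − 34%) = 1.1335%.
Required equity contribution = 10.66% − 1.1335% = 9.5265%.
Re = 9.5265% / 0.5480 = 17.3830%.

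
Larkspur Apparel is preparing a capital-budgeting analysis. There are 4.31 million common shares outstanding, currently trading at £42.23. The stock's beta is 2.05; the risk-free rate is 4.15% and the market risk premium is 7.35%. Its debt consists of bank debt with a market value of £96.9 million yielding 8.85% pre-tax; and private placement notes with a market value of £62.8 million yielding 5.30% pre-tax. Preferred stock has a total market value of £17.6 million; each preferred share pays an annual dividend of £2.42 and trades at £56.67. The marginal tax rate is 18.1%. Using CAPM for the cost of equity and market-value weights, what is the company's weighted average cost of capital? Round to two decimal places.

Cost of equity via CAPM: Re = 4.15% + 2.05 × 7.35% = 19.2175%.
Cost of preferred: Rp = 2.42 / 56.67 = 4.2703%.
Market value of equity E = 42.23 × 4.31m = 182.0113m.
Total capital V = 182.0113 + 17.6 + 96.9 + 62.8 = 359.3113.
Equity: weight = 182.0113/359.3113 = 0.5066; cost = 19.2175%.
Preferred: weight = 17.6/359.3113 = 0.0490; cost = 4.2703%.
Bank debt: weight = 96.9/359.3113 = 0.2697; after-tax cost = 8.85% × (1 − 18.1%) = 7.2481%.
Private placement notes: weight = 62.8/359.3113 = 0.1748; after-tax cost = 5.3% × (1 − 18.1%) = 4.3407%.
WACC = 0.5066 × 19.2175% + 0.0490 × 4.2703% + 0.2697 × 7.2481% + 0.1748 × 4.3407% = 12.6573%.

12.66%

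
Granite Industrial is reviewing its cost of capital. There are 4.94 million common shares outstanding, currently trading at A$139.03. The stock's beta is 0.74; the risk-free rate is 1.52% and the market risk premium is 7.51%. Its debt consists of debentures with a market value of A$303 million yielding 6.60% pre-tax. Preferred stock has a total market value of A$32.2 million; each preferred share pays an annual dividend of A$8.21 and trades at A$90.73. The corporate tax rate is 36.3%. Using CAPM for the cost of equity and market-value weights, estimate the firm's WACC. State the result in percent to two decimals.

6.29%

Cost of equity via CAPM: Re = 1.52% + 0.74 × 7.51% = 7.0774%.
Cost of preferred: Rp = 8.21 / 90.73 = 9.0488%.
Market value of equity E = 139.03 × 4.94m = 686.8082m.
Total capital V = 686.8082 + 32.2 + 303 = 1022.0082.
Equity: weight = 686.8082/1022.0082 = 0.6720; cost = 7.0774%.
Preferred: weight = 32.2/1022.0082 = 0.0315; cost = 9.0488%.
Debentures: weight = 303/1022.0082 = 0.2965; after-tax cost = 6.6% × (1 − 36.3%) = 4.2042%.
WACC = 0.6720 × 7.0774% + 0.0315 × 9.0488% + 0.2965 × 4.2042% = 6.2877%.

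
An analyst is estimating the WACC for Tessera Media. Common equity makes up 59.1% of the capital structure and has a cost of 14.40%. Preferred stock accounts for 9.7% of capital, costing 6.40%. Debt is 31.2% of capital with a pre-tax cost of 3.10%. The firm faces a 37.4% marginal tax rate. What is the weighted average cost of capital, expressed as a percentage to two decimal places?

After-tax cost of debt = 3.1% × (1 − 37.4%) = 1.9406%.
WACC = 0.591 × 14.4000% + 0.097 × 6.4000% + 0.312 × 1.9406% = 9.7367%.

9.74%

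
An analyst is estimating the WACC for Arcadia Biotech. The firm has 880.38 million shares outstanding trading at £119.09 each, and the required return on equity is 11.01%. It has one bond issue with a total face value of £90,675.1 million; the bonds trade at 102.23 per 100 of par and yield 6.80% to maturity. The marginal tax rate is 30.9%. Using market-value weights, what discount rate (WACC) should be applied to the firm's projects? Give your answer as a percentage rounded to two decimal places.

8.05%

Market value of equity E = 119.09 × 880.38m = 104844.4542m. Market value of debt D = 90675.1m × 102.23/100 = 92697.15473m.
Total capital V = 104844.4542 + 92697.15473 = 197541.60893.
Equity: weight = 104844.4542/197541.60893 = 0.5307; cost = 11.01%.
Bonds outstanding: weight = 92697.15473/197541.60893 = 0.4693; after-tax cost = 6.8% × (1 − 30.9%) = 4.6988%.
WACC = 0.5307 × 11.0100% + 0.4693 × 4.6988% = 8.0484%.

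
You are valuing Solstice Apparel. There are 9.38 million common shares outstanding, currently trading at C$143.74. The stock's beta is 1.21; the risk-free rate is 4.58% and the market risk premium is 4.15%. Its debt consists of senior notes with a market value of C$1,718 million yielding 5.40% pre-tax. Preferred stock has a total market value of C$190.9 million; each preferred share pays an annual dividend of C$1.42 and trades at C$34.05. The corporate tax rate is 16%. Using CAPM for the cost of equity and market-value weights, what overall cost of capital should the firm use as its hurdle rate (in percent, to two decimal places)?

Cost of equity via CAPM: Re = 4.58% + 1.21 × 4.15% = 9.6015%.
Cost of preferred: Rp = 1.42 / 34.05 = 4.1703%.
Market value of equity E = 143.74 × 9.38m = 1348.2812m.
Total capital V = 1348.2812 + 190.9 + 1718 = 3257.1812.
Equity: weight = 1348.2812/3257.1812 = 0.4139; cost = 9.6015%.
Preferred: weight = 190.9/3257.1812 = 0.0586; cost = 4.1703%.
Senior notes: weight = 1718/3257.1812 = 0.5274; after-tax cost = 5.4% × (1 − 16%) = 4.5360%.
WACC = 0.4139 × 9.6015% + 0.0586 × 4.1703% + 0.5274 × 4.5360% = 6.6114%.

6.61%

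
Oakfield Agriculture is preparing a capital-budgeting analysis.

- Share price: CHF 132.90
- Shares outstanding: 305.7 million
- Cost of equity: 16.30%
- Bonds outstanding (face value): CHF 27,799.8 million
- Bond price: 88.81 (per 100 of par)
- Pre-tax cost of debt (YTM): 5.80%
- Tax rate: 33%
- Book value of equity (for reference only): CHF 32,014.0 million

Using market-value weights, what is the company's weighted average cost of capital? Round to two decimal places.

11.61%

Market value of equity E = 132.9 × 305.7m = 40627.53m. Market value of debt D = 27799.8m × 88.81/100 = 24689.00238m.
Total capital V = 40627.53 + 24689.00238 = 65316.53238.
Equity: weight = 40627.53/65316.53238 = 0.6220; cost = 16.3%.
Bonds outstanding: weight = 24689.00238/65316.53238 = 0.3780; after-tax cost = 5.8% × (1 − 33%) = 3.8860%.
WACC = 0.6220 × 16.3000% + 0.3780 × 3.8860% = 11.6076%.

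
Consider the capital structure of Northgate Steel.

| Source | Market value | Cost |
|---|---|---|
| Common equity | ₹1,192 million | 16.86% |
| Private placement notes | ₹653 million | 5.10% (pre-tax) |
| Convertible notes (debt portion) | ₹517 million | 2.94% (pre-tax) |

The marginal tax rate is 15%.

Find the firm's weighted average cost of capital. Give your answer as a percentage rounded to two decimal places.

Total capital V = 1192 + 653 + 517 = 2362.
Equity: weight = 1192/2362 = 0.5047; cost = 16.86%.
Private placement notes: weight = 653/2362 = 0.2765; after-tax cost = 5.1% × (1 − 15%) = 4.3350%.
Convertible notes (debt portion): weight = 517/2362 = 0.2189; after-tax cost = 2.94% × (1 − 15%) = 2.4990%.
WACC = 0.5047 × 16.8600% + 0.2765 × 4.3350% + 0.2189 × 2.4990% = 10.2540%.

10.25%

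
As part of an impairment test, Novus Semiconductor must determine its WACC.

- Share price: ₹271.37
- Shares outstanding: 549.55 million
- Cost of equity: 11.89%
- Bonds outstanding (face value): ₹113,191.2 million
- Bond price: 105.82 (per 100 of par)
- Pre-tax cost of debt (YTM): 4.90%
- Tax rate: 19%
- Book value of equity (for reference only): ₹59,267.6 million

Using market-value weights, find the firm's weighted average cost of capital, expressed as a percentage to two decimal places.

Market value of equity E = 271.37 × 549.55m = 149131.3835m. Market value of debt D = 113191.2m × 105.82/100 = 119778.92784m.
Total capital V = 149131.3835 + 119778.92784 = 268910.31134.
Equity: weight = 149131.3835/268910.31134 = 0.5546; cost = 11.89%.
Bonds outstanding: weight = 119778.92784/268910.31134 = 0.4454; after-tax cost = 4.9% × (1 − 19%) = 3.9690%.
WACC = 0.5546 × 11.8900% + 0.4454 × 3.9690% = 8.3618%.

8.36%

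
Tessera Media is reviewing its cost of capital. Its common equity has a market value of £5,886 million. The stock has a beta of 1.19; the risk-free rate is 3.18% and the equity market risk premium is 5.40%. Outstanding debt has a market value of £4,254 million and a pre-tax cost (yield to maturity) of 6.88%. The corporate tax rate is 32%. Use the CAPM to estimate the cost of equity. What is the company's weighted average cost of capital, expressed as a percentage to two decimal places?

7.54%

Cost of equity via CAPM: Re = 3.18% + 1.19 × 5.4% = 9.6060%.
Total capital V = 5886 + 4254 = 10140.
Equity: weight = 5886/10140 = 0.5805; cost = 9.606%.
Debt: weight = 4254/10140 = 0.4195; after-tax cost = 6.88% × (1 − 32%) = 4.6784%.
WACC = 0.5805 × 9.6060% + 0.4195 × 4.6784% = 7.5387%.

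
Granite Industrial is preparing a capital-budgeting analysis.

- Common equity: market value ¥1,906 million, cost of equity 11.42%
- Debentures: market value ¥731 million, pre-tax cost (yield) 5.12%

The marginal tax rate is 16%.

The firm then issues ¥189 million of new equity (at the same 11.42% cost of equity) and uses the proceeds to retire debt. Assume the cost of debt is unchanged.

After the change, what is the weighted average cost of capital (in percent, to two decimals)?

9.96%

After the change:
Total capital V = 2095 + 542 = 2637.
Equity: weight = 2095/2637 = 0.7945; cost = 11.42%.
Debentures: weight = 542/2637 = 0.2055; after-tax cost = 5.12% × (1 − 16%) = 4.3008%.
WACC = 0.7945 × 11.4200% + 0.2055 × 4.3008% = 9.9567%.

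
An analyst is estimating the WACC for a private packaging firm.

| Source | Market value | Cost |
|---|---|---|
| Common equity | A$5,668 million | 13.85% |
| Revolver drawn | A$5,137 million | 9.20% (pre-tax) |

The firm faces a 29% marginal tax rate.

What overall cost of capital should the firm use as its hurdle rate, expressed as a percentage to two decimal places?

10.37%

Total capital V = 5668 + 5137 = 10805.
Equity: weight = 5668/10805 = 0.5246; cost = 13.85%.
Revolver drawn: weight = 5137/10805 = 0.4754; after-tax cost = 9.2% × (1 − 29%) = 6.5320%.
WACC = 0.5246 × 13.8500% + 0.4754 × 6.5320% = 10.3708%.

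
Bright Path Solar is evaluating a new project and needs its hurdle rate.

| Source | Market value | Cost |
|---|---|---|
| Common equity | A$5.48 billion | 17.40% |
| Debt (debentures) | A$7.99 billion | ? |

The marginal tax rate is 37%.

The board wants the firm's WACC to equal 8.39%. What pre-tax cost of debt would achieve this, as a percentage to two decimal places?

Total capital V = 5.48 + 7.99 = 13.47.
Equity weight = 5.48/13.47 = 0.4068.
Debentures weight = 7.99/13.47 = 0.5932.
Equity contribution = 0.4068 × 17.4% = 7.0788%.
Remaining for debt = 8.39% − 7.0788% = 1.3112%.
Rd × (1 − 37%) × 0.5932 = 1.3112%  ⇒  Rd = 3.5086%.

3.51%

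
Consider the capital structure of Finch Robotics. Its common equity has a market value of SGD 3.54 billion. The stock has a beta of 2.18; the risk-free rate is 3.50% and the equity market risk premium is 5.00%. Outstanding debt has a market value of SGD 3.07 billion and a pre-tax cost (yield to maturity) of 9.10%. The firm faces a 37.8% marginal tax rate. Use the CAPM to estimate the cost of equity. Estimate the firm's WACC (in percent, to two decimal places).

Cost of equity via CAPM: Re = 3.5% + 2.18 × 5.0% = 14.4000%.
Total capital V = 3.54 + 3.07 = 6.61.
Equity: weight = 3.54/6.61 = 0.5356; cost = 14.4%.
Debt: weight = 3.07/6.61 = 0.4644; after-tax cost = 9.1% × (1 − 37.8%) = 5.6602%.
WACC = 0.5356 × 14.4000% + 0.4644 × 5.6602% = 10.3408%.

10.34%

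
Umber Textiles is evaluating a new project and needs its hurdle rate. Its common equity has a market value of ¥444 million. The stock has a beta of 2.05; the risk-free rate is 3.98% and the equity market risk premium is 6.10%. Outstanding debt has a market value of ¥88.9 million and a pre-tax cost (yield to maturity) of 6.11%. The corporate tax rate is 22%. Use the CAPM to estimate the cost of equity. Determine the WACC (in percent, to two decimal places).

14.53%

Cost of equity via CAPM: Re = 3.98% + 2.05 × 6.1% = 16.4850%.
Total capital V = 444 + 88.9 = 532.9.
Equity: weight = 444/532.9 = 0.8332; cost = 16.485%.
Debt: weight = 88.9/532.9 = 0.1668; after-tax cost = 6.11% × (1 − 22%) = 4.7658%.
WACC = 0.8332 × 16.4850% + 0.1668 × 4.7658% = 14.5300%.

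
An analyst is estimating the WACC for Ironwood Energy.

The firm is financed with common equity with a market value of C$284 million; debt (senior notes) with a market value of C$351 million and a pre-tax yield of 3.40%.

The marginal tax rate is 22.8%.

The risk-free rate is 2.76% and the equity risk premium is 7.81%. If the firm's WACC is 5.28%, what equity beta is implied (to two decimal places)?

0.74

Total capital V = 284 + 351 = 635.
Equity weight = 284/635 = 0.4472.
Senior notes weight = 351/635 = 0.5528.
Debt contribution = 0.5528 × 3.4% × (1 − 22.8%) = 1.4509%.
Required equity contribution = 5.28% − 1.4509% = 3.8291%  ⇒  Re = 8.5616%.
CAPM: 8.5616% = 2.76% + β × 7.81%  ⇒  β = 0.7428.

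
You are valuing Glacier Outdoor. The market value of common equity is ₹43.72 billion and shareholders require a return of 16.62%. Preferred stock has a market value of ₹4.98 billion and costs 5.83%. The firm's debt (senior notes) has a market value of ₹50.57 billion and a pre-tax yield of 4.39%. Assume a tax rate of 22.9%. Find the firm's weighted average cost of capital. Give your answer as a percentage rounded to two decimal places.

Total capital V = 43.72 + 4.98 + 50.57 = 99.27.
Equity: weight = 43.72/99.27 = 0.4404; cost = 16.62%.
Preferred: weight = 4.98/99.27 = 0.0502; cost = 5.83%.
Senior notes: weight = 50.57/99.27 = 0.5094; after-tax cost = 4.39% × (1 − 22.9%) = 3.3847%.
WACC = 0.4404 × 16.6200% + 0.0502 × 5.8300% + 0.5094 × 3.3847% = 9.3364%.

9.34%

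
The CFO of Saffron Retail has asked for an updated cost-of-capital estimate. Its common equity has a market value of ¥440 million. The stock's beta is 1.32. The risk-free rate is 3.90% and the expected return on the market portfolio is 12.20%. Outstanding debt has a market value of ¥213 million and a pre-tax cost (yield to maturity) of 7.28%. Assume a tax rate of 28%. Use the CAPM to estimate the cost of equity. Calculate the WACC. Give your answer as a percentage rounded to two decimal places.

Market risk premium = 12.2% − 3.9% = 8.3%.
Cost of equity via CAPM: Re = 3.9% + 1.32 × 8.3% = 14.8560%.
Total capital V = 440 + 213 = 653.
Equity: weight = 440/653 = 0.6738; cost = 14.856%.
Debt: weight = 213/653 = 0.3262; after-tax cost = 7.28% × (1 − 28%) = 5.2416%.
WACC = 0.6738 × 14.8560% + 0.3262 × 5.2416% = 11.7199%.

11.72%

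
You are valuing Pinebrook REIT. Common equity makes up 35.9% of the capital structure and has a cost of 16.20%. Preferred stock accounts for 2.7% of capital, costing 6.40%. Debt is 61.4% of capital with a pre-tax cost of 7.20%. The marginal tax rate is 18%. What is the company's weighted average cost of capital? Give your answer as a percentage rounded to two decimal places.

9.61%

After-tax cost of debt = 7.2% × (1 − 18%) = 5.9040%.
WACC = 0.359 × 16.2000% + 0.027 × 6.4000% + 0.614 × 5.9040% = 9.6137%.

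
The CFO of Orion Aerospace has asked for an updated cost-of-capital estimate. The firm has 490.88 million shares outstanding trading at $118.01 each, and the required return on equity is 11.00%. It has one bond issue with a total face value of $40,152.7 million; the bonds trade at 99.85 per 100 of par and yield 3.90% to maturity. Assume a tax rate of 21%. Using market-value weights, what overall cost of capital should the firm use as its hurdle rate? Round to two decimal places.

7.76%

Market value of equity E = 118.01 × 490.88m = 57928.7488m. Market value of debt D = 40152.7m × 99.85/100 = 40092.47095m.
Total capital V = 57928.7488 + 40092.47095 = 98021.21975.
Equity: weight = 57928.7488/98021.21975 = 0.5910; cost = 11%.
Bonds outstanding: weight = 40092.47095/98021.21975 = 0.4090; after-tax cost = 3.9% × (1 − 21%) = 3.0810%.
WACC = 0.5910 × 11.0000% + 0.4090 × 3.0810% = 7.7610%.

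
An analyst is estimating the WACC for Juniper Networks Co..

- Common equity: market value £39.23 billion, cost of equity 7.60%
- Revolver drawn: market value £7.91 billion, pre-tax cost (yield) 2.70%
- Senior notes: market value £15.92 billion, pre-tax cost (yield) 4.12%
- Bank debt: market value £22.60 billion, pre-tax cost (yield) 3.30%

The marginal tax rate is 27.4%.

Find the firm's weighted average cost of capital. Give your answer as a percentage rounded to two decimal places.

Total capital V = 39.23 + 7.91 + 15.92 + 22.6 = 85.66.
Equity: weight = 39.23/85.66 = 0.4580; cost = 7.6%.
Revolver drawn: weight = 7.91/85.66 = 0.0923; after-tax cost = 2.7% × (1 − 27.4%) = 1.9602%.
Senior notes: weight = 15.92/85.66 = 0.1859; after-tax cost = 4.12% × (1 − 27.4%) = 2.9911%.
Bank debt: weight = 22.6/85.66 = 0.2638; after-tax cost = 3.3% × (1 − 27.4%) = 2.3958%.
WACC = 0.4580 × 7.6000% + 0.0923 × 1.9602% + 0.1859 × 2.9911% + 0.2638 × 2.3958% = 4.8496%.

4.85%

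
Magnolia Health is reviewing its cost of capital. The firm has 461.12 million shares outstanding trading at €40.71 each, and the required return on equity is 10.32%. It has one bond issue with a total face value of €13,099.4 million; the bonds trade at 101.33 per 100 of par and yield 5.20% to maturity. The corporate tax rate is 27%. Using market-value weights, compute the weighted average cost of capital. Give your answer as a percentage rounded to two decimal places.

7.62%

Market value of equity E = 40.71 × 461.12m = 18772.1952m. Market value of debt D = 13099.4m × 101.33/100 = 13273.62202m.
Total capital V = 18772.1952 + 13273.62202 = 32045.81722.
Equity: weight = 18772.1952/32045.81722 = 0.5858; cost = 10.32%.
Bonds outstanding: weight = 13273.62202/32045.81722 = 0.4142; after-tax cost = 5.2% × (1 − 27%) = 3.7960%.
WACC = 0.5858 × 10.3200% + 0.4142 × 3.7960% = 7.6177%.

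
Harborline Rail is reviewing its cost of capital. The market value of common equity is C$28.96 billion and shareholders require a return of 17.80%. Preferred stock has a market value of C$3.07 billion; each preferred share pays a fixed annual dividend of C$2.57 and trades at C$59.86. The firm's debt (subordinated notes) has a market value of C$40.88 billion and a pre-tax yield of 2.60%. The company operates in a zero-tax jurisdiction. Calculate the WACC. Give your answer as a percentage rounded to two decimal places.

8.71%

Cost of preferred: Rp = 2.57 / 59.86 = 4.2934%.
Total capital V = 28.96 + 3.07 + 40.88 = 72.91.
Equity: weight = 28.96/72.91 = 0.3972; cost = 17.8%.
Preferred: weight = 3.07/72.91 = 0.0421; cost = 4.2934%.
Subordinated notes: weight = 40.88/72.91 = 0.5607; after-tax cost = 2.6% × (1 − 0%) = 2.6000%.
WACC = 0.3972 × 17.8000% + 0.0421 × 4.2934% + 0.5607 × 2.6000% = 8.7088%.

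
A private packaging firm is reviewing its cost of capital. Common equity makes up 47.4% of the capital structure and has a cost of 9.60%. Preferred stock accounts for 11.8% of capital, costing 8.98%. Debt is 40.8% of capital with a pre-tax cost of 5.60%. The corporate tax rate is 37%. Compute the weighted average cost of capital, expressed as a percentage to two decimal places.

7.05%

After-tax cost of debt = 5.6% × (1 − 37%) = 3.5280%.
WACC = 0.474 × 9.6000% + 0.118 × 8.9800% + 0.408 × 3.5280% = 7.0495%.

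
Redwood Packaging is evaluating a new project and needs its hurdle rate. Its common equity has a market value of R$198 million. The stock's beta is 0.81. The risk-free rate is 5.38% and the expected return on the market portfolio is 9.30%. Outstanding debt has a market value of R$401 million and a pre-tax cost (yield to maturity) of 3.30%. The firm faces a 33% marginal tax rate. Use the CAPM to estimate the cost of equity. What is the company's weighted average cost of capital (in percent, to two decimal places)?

Market risk premium = 9.3% − 5.38% = 3.92%.
Cost of equity via CAPM: Re = 5.38% + 0.81 × 3.92% = 8.5552%.
Total capital V = 198 + 401 = 599.
Equity: weight = 198/599 = 0.3306; cost = 8.5552%.
Debt: weight = 401/599 = 0.6694; after-tax cost = 3.3% × (1 − 33%) = 2.2110%.
WACC = 0.3306 × 8.5552% + 0.6694 × 2.2110% = 4.3081%.

4.31%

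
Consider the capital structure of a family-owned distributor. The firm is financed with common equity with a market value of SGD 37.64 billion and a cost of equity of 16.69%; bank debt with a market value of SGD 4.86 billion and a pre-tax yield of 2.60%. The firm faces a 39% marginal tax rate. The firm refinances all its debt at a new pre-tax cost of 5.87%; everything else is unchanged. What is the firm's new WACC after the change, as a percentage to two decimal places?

After the change:
Total capital V = 37.64 + 4.86 = 42.5.
Equity: weight = 37.64/42.5 = 0.8856; cost = 16.69%.
Bank debt: weight = 4.86/42.5 = 0.1144; after-tax cost = 5.87% × (1 − 39%) = 3.5807%.
WACC = 0.8856 × 16.6900% + 0.1144 × 3.5807% = 15.1909%.

15.19%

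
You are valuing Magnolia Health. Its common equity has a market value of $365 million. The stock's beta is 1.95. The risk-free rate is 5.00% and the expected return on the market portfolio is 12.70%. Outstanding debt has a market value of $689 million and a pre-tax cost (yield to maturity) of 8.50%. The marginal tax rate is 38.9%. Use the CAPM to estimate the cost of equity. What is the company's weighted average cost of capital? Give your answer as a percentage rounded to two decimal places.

Market risk premium = 12.7% − 5.0% = 7.7%.
Cost of equity via CAPM: Re = 5.0% + 1.95 × 7.7% = 20.0150%.
Total capital V = 365 + 689 = 1054.
Equity: weight = 365/1054 = 0.3463; cost = 20.015%.
Debt: weight = 689/1054 = 0.6537; after-tax cost = 8.5% × (1 − 38.9%) = 5.1935%.
WACC = 0.3463 × 20.0150% + 0.6537 × 5.1935% = 10.3262%.

10.33%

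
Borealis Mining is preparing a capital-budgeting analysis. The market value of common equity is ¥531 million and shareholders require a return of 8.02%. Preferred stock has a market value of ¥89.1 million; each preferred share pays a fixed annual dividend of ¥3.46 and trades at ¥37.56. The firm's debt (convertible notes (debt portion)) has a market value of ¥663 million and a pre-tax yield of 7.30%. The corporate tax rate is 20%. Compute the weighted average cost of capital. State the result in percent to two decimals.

Cost of preferred: Rp = 3.46 / 37.56 = 9.2119%.
Total capital V = 531 + 89.1 + 663 = 1283.1.
Equity: weight = 531/1283.1 = 0.4138; cost = 8.02%.
Preferred: weight = 89.1/1283.1 = 0.0694; cost = 9.2119%.
Convertible notes (debt portion): weight = 663/1283.1 = 0.5167; after-tax cost = 7.3% × (1 − 20%) = 5.8400%.
WACC = 0.4138 × 8.0200% + 0.0694 × 9.2119% + 0.5167 × 5.8400% = 6.9763%.

6.98%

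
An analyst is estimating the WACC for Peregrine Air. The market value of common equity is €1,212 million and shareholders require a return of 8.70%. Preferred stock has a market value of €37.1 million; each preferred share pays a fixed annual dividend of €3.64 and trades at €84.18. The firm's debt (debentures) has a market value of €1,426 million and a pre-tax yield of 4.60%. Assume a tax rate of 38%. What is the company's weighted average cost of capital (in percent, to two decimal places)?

Cost of preferred: Rp = 3.64 / 84.18 = 4.3241%.
Total capital V = 1212 + 37.1 + 1426 = 2675.1.
Equity: weight = 1212/2675.1 = 0.4531; cost = 8.7%.
Preferred: weight = 37.1/2675.1 = 0.0139; cost = 4.3241%.
Debentures: weight = 1426/2675.1 = 0.5331; after-tax cost = 4.6% × (1 − 38%) = 2.8520%.
WACC = 0.4531 × 8.7000% + 0.0139 × 4.3241% + 0.5331 × 2.8520% = 5.5220%.

5.52%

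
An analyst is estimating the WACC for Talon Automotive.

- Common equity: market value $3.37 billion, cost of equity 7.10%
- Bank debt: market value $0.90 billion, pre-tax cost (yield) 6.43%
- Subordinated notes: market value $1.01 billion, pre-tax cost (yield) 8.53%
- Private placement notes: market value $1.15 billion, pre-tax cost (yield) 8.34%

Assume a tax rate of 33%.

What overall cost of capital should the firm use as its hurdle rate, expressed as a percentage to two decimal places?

6.22%

Total capital V = 3.37 + 0.9 + 1.01 + 1.15 = 6.43.
Equity: weight = 3.37/6.43 = 0.5241; cost = 7.1%.
Bank debt: weight = 0.9/6.43 = 0.1400; after-tax cost = 6.43% × (1 − 33%) = 4.3081%.
Subordinated notes: weight = 1.01/6.43 = 0.1571; after-tax cost = 8.53% × (1 − 33%) = 5.7151%.
Private placement notes: weight = 1.15/6.43 = 0.1788; after-tax cost = 8.34% × (1 − 33%) = 5.5878%.
WACC = 0.5241 × 7.1000% + 0.1400 × 4.3081% + 0.1571 × 5.7151% + 0.1788 × 5.5878% = 6.2212%.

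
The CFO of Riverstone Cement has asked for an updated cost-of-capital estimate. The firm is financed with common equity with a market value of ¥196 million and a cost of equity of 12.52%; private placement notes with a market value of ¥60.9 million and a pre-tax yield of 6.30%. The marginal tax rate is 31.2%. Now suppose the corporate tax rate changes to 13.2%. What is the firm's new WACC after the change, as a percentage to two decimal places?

After the change:
Total capital V = 196 + 60.9 = 256.9.
Equity: weight = 196/256.9 = 0.7629; cost = 12.52%.
Private placement notes: weight = 60.9/256.9 = 0.2371; after-tax cost = 6.3% × (1 − 13.2%) = 5.4684%.
WACC = 0.7629 × 12.5200% + 0.2371 × 5.4684% = 10.8484%.

10.85%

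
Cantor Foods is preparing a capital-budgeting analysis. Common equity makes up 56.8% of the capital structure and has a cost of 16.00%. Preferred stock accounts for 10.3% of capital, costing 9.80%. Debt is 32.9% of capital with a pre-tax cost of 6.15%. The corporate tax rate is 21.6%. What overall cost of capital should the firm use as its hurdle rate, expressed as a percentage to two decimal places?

11.68%

After-tax cost of debt = 6.15% × (1 − 21.6%) = 4.8216%.
WACC = 0.568 × 16.0000% + 0.103 × 9.8000% + 0.329 × 4.8216% = 11.6837%.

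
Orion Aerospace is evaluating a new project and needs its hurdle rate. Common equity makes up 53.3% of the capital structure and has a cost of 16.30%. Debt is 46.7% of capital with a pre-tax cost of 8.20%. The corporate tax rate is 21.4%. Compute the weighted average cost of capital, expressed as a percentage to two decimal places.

11.70%

After-tax cost of debt = 8.2% × (1 − 21.4%) = 6.4452%.
WACC = 0.533 × 16.3000% + 0.467 × 6.4452% = 11.6978%.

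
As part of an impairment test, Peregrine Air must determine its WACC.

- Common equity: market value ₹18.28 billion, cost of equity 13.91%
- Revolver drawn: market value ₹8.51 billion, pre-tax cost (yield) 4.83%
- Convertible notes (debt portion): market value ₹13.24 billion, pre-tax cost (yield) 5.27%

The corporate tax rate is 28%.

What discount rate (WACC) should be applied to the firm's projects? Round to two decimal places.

Total capital V = 18.28 + 8.51 + 13.24 = 40.03.
Equity: weight = 18.28/40.03 = 0.4567; cost = 13.91%.
Revolver drawn: weight = 8.51/40.03 = 0.2126; after-tax cost = 4.83% × (1 − 28%) = 3.4776%.
Convertible notes (debt portion): weight = 13.24/40.03 = 0.3308; after-tax cost = 5.27% × (1 − 28%) = 3.7944%.
WACC = 0.4567 × 13.9100% + 0.2126 × 3.4776% + 0.3308 × 3.7944% = 8.3464%.

8.35%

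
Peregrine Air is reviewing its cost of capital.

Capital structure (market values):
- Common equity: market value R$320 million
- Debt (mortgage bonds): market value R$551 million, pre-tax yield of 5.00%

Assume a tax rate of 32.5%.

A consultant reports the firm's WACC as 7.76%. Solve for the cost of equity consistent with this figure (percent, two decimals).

Total capital V = 320 + 551 = 871.
Equity weight = 320/871 = 0.3674.
Mortgage bonds weight = 551/871 = 0.6326.
Debt contribution = 0.6326 × 5% × (1 − 32.5%) = 2.1350%.
Required equity contribution = 7.76% − 2.1350% = 5.6250%.
Re = 5.6250% / 0.3674 = 15.3104%.

15.31%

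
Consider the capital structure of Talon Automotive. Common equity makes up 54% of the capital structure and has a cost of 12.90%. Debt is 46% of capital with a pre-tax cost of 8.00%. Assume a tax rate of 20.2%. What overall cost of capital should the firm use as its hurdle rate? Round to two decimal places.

9.90%

After-tax cost of debt = 8% × (1 − 20.2%) = 6.3840%.
WACC = 0.540 × 12.9000% + 0.460 × 6.3840% = 9.9026%.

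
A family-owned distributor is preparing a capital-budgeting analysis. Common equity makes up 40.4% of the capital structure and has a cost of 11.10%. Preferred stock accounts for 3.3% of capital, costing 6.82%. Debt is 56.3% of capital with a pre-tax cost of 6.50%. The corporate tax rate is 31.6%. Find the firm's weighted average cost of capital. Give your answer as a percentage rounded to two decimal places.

7.21%

After-tax cost of debt = 6.5% × (1 − 31.6%) = 4.4460%.
WACC = 0.404 × 11.1000% + 0.033 × 6.8200% + 0.563 × 4.4460% = 7.2126%.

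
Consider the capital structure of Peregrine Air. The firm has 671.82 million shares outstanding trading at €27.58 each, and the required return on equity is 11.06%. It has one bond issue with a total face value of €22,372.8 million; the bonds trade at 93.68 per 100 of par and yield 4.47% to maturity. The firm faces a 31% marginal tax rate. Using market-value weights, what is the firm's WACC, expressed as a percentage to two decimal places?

6.83%

Market value of equity E = 27.58 × 671.82m = 18528.7956m. Market value of debt D = 22372.8m × 93.68/100 = 20958.83904m.
Total capital V = 18528.7956 + 20958.83904 = 39487.63464.
Equity: weight = 18528.7956/39487.63464 = 0.4692; cost = 11.06%.
Bonds outstanding: weight = 20958.83904/39487.63464 = 0.5308; after-tax cost = 4.47% × (1 − 31%) = 3.0843%.
WACC = 0.4692 × 11.0600% + 0.5308 × 3.0843% = 6.8267%.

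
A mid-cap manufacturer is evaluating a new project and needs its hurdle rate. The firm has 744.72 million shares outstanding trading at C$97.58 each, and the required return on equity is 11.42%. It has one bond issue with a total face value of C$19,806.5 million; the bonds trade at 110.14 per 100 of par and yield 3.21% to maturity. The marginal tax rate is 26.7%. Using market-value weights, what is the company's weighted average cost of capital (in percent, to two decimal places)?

9.33%

Market value of equity E = 97.58 × 744.72m = 72669.7776m. Market value of debt D = 19806.5m × 110.14/100 = 21814.8791m.
Total capital V = 72669.7776 + 21814.8791 = 94484.6567.
Equity: weight = 72669.7776/94484.6567 = 0.7691; cost = 11.42%.
Bonds outstanding: weight = 21814.8791/94484.6567 = 0.2309; after-tax cost = 3.21% × (1 − 26.7%) = 2.3529%.
WACC = 0.7691 × 11.4200% + 0.2309 × 2.3529% = 9.3266%.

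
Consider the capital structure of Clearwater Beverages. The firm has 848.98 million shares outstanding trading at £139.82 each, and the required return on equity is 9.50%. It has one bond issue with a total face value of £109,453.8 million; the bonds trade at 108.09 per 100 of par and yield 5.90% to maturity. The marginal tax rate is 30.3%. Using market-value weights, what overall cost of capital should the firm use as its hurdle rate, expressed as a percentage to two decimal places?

6.81%

Market value of equity E = 139.82 × 848.98m = 118704.3836m. Market value of debt D = 109453.8m × 108.09/100 = 118308.61242m.
Total capital V = 118704.3836 + 118308.61242 = 237012.99602.
Equity: weight = 118704.3836/237012.99602 = 0.5008; cost = 9.5%.
Bonds outstanding: weight = 118308.61242/237012.99602 = 0.4992; after-tax cost = 5.9% × (1 − 30.3%) = 4.1123%.
WACC = 0.5008 × 9.5000% + 0.4992 × 4.1123% = 6.8106%.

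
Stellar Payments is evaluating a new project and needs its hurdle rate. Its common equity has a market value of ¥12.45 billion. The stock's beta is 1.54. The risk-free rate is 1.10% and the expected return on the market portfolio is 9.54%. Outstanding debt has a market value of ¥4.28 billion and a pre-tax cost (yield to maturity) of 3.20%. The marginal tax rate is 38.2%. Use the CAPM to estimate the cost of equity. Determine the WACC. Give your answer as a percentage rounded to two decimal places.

Market risk premium = 9.54% − 1.1% = 8.44%.
Cost of equity via CAPM: Re = 1.1% + 1.54 × 8.44% = 14.0976%.
Total capital V = 12.45 + 4.28 = 16.73.
Equity: weight = 12.45/16.73 = 0.7442; cost = 14.0976%.
Debt: weight = 4.28/16.73 = 0.2558; after-tax cost = 3.2% × (1 − 38.2%) = 1.9776%.
WACC = 0.7442 × 14.0976% + 0.2558 × 1.9776% = 10.9970%.

11.00%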